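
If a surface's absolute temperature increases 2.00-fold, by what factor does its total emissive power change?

P ∝ T⁴, so the power scales as (2.00)⁴ = 16.0.

factor ≈ 16.0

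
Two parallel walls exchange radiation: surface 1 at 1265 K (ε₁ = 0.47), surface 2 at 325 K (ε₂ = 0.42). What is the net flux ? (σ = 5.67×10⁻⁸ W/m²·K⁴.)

q ≈ 41200 W/m²

For two large parallel gray plates, q = σ(T₁⁴ − T₂⁴) / (1/ε₁ + 1/ε₂ − 1).
1/ε₁ + 1/ε₂ − 1 = 1/0.47 + 1/0.42 − 1 = 3.509.
T₁⁴ − T₂⁴ = 2.56×10^12 − 1.12×10^10 = 2.55×10^12 K⁴.
q = 5.67×10⁻⁸ × 2.55×10^12 / 3.509 = 41200 W/m².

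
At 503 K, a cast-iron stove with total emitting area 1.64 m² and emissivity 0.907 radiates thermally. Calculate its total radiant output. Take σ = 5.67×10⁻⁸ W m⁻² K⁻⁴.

Stefan–Boltzmann: P = εσAT⁴ = 0.907 × 5.67×10⁻⁸ × 1.64 × (503)⁴ = 0.907 × 5.67×10⁻⁸ × 1.64 × 6.40×10^10.
P = 5400 W.

P ≈ 5400 W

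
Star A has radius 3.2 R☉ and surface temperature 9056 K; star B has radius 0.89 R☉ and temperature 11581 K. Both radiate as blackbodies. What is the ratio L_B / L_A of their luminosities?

L_B/L_A ≈ 0.207

L = 4πR²σT⁴ ∝ R²T⁴, so L_B/L_A = (0.89/3.2)² × (11581/9056)⁴ = 0.0774 × 2.67 = 0.207.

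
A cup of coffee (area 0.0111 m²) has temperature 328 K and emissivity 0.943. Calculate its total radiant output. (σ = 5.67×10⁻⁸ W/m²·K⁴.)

Stefan–Boltzmann: P = εσAT⁴ = 0.943 × 5.67×10⁻⁸ × 0.0111 × (328)⁴ = 0.943 × 5.67×10⁻⁸ × 0.0111 × 1.16×10^10.
P = 6.87 W.

P ≈ 6.87 W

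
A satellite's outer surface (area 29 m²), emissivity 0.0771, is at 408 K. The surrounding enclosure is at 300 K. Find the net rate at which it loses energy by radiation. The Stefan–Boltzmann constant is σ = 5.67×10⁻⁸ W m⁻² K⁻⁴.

Q ≈ 2490 W

Q = εσA(T⁴ − T_s⁴). T⁴ − T_s⁴ = (408)⁴ − (300)⁴ = 2.77×10^10 − 8.10×10^9 = 1.96×10^10 K⁴.
Q = 0.0771 × 5.67×10⁻⁸ × 29.0 × 1.96×10^10 = 2490 W.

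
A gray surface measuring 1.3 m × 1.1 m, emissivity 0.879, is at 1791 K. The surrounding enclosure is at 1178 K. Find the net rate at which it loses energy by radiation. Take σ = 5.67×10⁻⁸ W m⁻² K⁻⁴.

Q ≈ 5.96×10^5 W

A = 1.3 × 1.1 = 1.43 m².
Q = εσA(T⁴ − T_s⁴). T⁴ − T_s⁴ = (1791)⁴ − (1178)⁴ = 1.03×10^13 − 1.93×10^12 = 8.36×10^12 K⁴.
Q = 0.879 × 5.67×10⁻⁸ × 1.43 × 8.36×10^12 = 5.96×10^5 W.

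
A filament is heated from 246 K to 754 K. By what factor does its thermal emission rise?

ratio ≈ 88.3

P ∝ T⁴, so the ratio is (754/246)⁴ = (3.065)⁴ = 88.3.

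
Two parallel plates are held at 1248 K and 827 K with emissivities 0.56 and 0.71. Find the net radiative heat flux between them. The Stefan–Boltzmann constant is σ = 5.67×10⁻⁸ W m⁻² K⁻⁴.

For two large parallel gray plates, q = σ(T₁⁴ − T₂⁴) / (1/ε₁ + 1/ε₂ − 1).
1/ε₁ + 1/ε₂ − 1 = 1/0.56 + 1/0.71 − 1 = 2.194.
T₁⁴ − T₂⁴ = 2.43×10^12 − 4.68×10^11 = 1.96×10^12 K⁴.
q = 5.67×10⁻⁸ × 1.96×10^12 / 2.194 = 50600 W/m².

q ≈ 50600 W/m²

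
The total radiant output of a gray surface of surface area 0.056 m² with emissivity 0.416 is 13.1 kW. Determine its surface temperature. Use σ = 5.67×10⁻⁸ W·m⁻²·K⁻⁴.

T ≈ 1770 K

From P = εσAT⁴, T = (P / εσA)^(1/4) = (13100 / (0.416 × 5.67×10⁻⁸ × 0.0560))^(1/4).
T = (9.92×10^12)^(1/4) = 1770 K.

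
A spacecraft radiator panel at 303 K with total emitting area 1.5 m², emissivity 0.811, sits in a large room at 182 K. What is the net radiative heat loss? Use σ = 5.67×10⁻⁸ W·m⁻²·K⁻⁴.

Q ≈ 506 W

Q = εσA(T⁴ − T_s⁴). T⁴ − T_s⁴ = (303)⁴ − (182)⁴ = 8.43×10^9 − 1.10×10^9 = 7.33×10^9 K⁴.
Q = 0.811 × 5.67×10⁻⁸ × 1.50 × 7.33×10^9 = 506 W.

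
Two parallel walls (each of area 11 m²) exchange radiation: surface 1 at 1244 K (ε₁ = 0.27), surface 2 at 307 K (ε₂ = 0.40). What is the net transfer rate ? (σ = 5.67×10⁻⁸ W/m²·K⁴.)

Q ≈ 2.86×10^5 W

For two large parallel gray plates, q = σ(T₁⁴ − T₂⁴) / (1/ε₁ + 1/ε₂ − 1).
1/ε₁ + 1/ε₂ − 1 = 1/0.27 + 1/0.40 − 1 = 5.204.
T₁⁴ − T₂⁴ = 2.39×10^12 − 8.88×10^9 = 2.39×10^12 K⁴.
q = 5.67×10⁻⁸ × 2.39×10^12 / 5.204 = 26000 W/m².
Q = q·A = 26000 × 11 = 2.86×10^5 W.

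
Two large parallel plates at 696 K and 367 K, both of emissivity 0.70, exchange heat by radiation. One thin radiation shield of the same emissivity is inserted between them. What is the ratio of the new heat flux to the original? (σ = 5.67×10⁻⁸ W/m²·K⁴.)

With N identical shields there are N+1 = 2 gaps in series, each with the same radiative resistance, so the flux falls to 1/(N+1) of its unshielded value.

ratio ≈ 0.500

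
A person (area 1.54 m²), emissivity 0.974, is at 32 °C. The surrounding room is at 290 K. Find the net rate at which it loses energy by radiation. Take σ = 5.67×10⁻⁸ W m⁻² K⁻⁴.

Q ≈ 134 W

Convert: 32 °C = 305 K.
Q = εσA(T⁴ − T_s⁴). T⁴ − T_s⁴ = (305)⁴ − (290)⁴ = 8.65×10^9 − 7.07×10^9 = 1.58×10^9 K⁴.
Q = 0.974 × 5.67×10⁻⁸ × 1.54 × 1.58×10^9 = 134 W.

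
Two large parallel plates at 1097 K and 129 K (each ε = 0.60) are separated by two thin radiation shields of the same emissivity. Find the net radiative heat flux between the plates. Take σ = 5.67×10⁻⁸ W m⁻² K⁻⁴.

Each of the 3 gaps contributes resistance (2/ε − 1) = 2/0.60 − 1 = 2.333; total = 7.000.
q = σ(T₁⁴ − T₂⁴) / 7.000 = 5.67×10⁻⁸ × 1.45×10^12 / 7.000 = 11700 W/m².

q ≈ 11700 W/m²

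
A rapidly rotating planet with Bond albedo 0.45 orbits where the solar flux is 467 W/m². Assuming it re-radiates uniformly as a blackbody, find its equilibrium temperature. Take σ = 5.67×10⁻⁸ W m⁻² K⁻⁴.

T ≈ 183 K

Power absorbed = (1−a)S·πR²; power emitted = 4πR²σT⁴. Equating and cancelling πR²:
T = ((1−a)S / 4σ)^(1/4) = (257 / (4 × 5.67×10⁻⁸))^(1/4) = (1.13×10^9)^(1/4).
T = 183 K.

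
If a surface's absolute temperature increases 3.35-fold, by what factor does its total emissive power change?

factor ≈ 126

P ∝ T⁴, so the power scales as (3.35)⁴ = 126.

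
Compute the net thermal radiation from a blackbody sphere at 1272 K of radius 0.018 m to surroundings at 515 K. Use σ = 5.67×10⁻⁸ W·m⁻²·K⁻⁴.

Q ≈ 588 W

A = 4πr² = 4π × (0.018)² = 4.07×10^-3 m².
Q = σA(T⁴ − T_s⁴). T⁴ − T_s⁴ = (1272)⁴ − (515)⁴ = 2.62×10^12 − 7.03×10^10 = 2.55×10^12 K⁴.
Q = 5.67×10⁻⁸ × 4.07×10^-3 × 2.55×10^12 = 588 W.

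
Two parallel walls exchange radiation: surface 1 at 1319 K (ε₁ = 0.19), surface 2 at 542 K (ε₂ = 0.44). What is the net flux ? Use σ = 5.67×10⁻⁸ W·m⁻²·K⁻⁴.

For two large parallel gray plates, q = σ(T₁⁴ − T₂⁴) / (1/ε₁ + 1/ε₂ − 1).
1/ε₁ + 1/ε₂ − 1 = 1/0.19 + 1/0.44 − 1 = 6.536.
T₁⁴ − T₂⁴ = 3.03×10^12 − 8.63×10^10 = 2.94×10^12 K⁴.
q = 5.67×10⁻⁸ × 2.94×10^12 / 6.536 = 25500 W/m².

q ≈ 25500 W/m²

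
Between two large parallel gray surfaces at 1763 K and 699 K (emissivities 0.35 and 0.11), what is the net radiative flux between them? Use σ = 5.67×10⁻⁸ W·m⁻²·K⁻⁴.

q ≈ 48800 W/m²

For two large parallel gray plates, q = σ(T₁⁴ − T₂⁴) / (1/ε₁ + 1/ε₂ − 1).
1/ε₁ + 1/ε₂ − 1 = 1/0.35 + 1/0.11 − 1 = 10.95.
T₁⁴ − T₂⁴ = 9.66×10^12 − 2.39×10^11 = 9.42×10^12 K⁴.
q = 5.67×10⁻⁸ × 9.42×10^12 / 10.95 = 48800 W/m².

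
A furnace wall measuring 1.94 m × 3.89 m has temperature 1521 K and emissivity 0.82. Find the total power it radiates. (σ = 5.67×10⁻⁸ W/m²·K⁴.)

A = 1.94 × 3.89 = 7.55 m².
P = εσAT⁴ = 0.82 × 5.67×10⁻⁸ × 7.55 × (1521)⁴ = 0.82 × 5.67×10⁻⁸ × 7.55 × 5.35×10^12.
P = 1.88×10^6 W.

P ≈ 1.88×10^6 W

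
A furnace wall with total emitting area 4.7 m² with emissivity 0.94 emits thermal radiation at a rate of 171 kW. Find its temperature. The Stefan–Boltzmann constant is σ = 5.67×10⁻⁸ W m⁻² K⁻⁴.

T ≈ 909 K

From P = εσAT⁴, T = (P / εσA)^(1/4) = (1.71×10^5 / (0.94 × 5.67×10⁻⁸ × 4.70))^(1/4).
T = (6.83×10^11)^(1/4) = 909 K.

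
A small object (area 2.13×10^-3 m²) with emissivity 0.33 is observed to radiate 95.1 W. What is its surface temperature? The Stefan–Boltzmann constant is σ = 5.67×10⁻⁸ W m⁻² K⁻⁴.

From P = εσAT⁴, T = (P / εσA)^(1/4) = (95.1 / (0.33 × 5.67×10⁻⁸ × 2.13×10^-3))^(1/4).
T = (2.39×10^12)^(1/4) = 1240 K.

T ≈ 1240 K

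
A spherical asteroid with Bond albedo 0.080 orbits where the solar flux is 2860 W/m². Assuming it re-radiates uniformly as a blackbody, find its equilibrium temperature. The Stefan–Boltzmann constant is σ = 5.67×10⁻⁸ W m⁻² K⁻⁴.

T ≈ 328 K

Power absorbed = (1−a)S·πR²; power emitted = 4πR²σT⁴. Equating and cancelling πR²:
T = ((1−a)S / 4σ)^(1/4) = (2630 / (4 × 5.67×10⁻⁸))^(1/4) = (1.16×10^10)^(1/4).
T = 328 K.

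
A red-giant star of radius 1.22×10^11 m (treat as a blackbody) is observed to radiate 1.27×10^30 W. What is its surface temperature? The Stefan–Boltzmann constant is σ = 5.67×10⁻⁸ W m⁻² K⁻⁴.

A = 4πr² = 4π × (1.22×10^11)² = 1.87×10^23 m².
From P = σAT⁴, T = (P / σA)^(1/4) = (1.27×10^30 / (5.67×10⁻⁸ × 1.87×10^23))^(1/4).
T = (1.20×10^14)^(1/4) = 3310 K.

T ≈ 3310 K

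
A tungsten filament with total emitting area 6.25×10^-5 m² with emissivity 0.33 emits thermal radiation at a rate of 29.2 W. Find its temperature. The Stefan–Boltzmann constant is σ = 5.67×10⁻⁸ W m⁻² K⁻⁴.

T ≈ 2240 K

From P = εσAT⁴, T = (P / εσA)^(1/4) = (29.2 / (0.33 × 5.67×10⁻⁸ × 6.25×10^-5))^(1/4).
T = (2.50×10^13)^(1/4) = 2240 K.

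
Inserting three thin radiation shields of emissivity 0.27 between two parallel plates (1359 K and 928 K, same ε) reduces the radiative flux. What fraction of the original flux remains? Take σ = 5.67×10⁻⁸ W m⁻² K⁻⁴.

ratio ≈ 0.250

With N identical shields there are N+1 = 4 gaps in series, each with the same radiative resistance, so the flux falls to 1/(N+1) of its unshielded value.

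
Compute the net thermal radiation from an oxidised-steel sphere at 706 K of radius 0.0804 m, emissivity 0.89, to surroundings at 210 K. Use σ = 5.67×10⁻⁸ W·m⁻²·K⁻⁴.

Q ≈ 1010 W

A = 4πr² = 4π × (0.0804)² = 0.0812 m².
Q = εσA(T⁴ − T_s⁴). T⁴ − T_s⁴ = (706)⁴ − (210)⁴ = 2.48×10^11 − 1.94×10^9 = 2.46×10^11 K⁴.
Q = 0.89 × 5.67×10⁻⁸ × 0.0812 × 2.46×10^11 = 1010 W.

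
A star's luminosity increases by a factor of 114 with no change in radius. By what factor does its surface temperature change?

factor ≈ 3.27

P ∝ T⁴ ⇒ T ∝ P^(1/4), so T scales by (114)^(1/4) = 3.27.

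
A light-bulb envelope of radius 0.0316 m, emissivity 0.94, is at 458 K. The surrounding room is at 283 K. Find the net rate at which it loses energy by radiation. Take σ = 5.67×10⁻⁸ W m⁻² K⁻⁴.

A = 4πr² = 4π × (0.0316)² = 0.0125 m².
Q = εσA(T⁴ − T_s⁴). T⁴ − T_s⁴ = (458)⁴ − (283)⁴ = 4.40×10^10 − 6.41×10^9 = 3.76×10^10 K⁴.
Q = 0.94 × 5.67×10⁻⁸ × 0.0125 × 3.76×10^10 = 25.1 W.

Q ≈ 25.1 W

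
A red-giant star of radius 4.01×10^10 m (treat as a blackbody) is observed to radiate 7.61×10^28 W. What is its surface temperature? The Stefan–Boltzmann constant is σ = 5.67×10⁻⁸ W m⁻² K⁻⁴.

T ≈ 2850 K

A = 4πr² = 4π × (4.01×10^10)² = 2.02×10^22 m².
From P = σAT⁴, T = (P / σA)^(1/4) = (7.61×10^28 / (5.67×10⁻⁸ × 2.02×10^22))^(1/4).
T = (6.64×10^13)^(1/4) = 2850 K.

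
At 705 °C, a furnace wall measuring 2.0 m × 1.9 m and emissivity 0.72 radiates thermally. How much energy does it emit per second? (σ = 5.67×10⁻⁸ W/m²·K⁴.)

P ≈ 1.42×10^5 W

A = 2.0 × 1.9 = 3.80 m².
705 °C = 978 K.
P = εσAT⁴ = 0.72 × 5.67×10⁻⁸ × 3.80 × (978)⁴ = 0.72 × 5.67×10⁻⁸ × 3.80 × 9.15×10^11.
P = 1.42×10^5 W.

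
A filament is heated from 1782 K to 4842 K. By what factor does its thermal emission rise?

ratio ≈ 54.5

P ∝ T⁴, so the ratio is (4842/1782)⁴ = (2.717)⁴ = 54.5.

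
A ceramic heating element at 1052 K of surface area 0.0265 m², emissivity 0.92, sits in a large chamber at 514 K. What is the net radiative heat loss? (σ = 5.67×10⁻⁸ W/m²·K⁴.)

Q = εσA(T⁴ − T_s⁴). T⁴ − T_s⁴ = (1052)⁴ − (514)⁴ = 1.22×10^12 − 6.98×10^10 = 1.15×10^12 K⁴.
Q = 0.92 × 5.67×10⁻⁸ × 0.0265 × 1.15×10^12 = 1600 W.

Q ≈ 1600 W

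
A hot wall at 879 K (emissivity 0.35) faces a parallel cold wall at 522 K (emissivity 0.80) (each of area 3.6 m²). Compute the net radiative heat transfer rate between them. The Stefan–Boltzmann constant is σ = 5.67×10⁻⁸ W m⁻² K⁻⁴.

Q ≈ 34300 W

For two large parallel gray plates, q = σ(T₁⁴ − T₂⁴) / (1/ε₁ + 1/ε₂ − 1).
1/ε₁ + 1/ε₂ − 1 = 1/0.35 + 1/0.80 − 1 = 3.107.
T₁⁴ − T₂⁴ = 5.97×10^11 − 7.42×10^10 = 5.23×10^11 K⁴.
q = 5.67×10⁻⁸ × 5.23×10^11 / 3.107 = 9540 W/m².
Q = q·A = 9540 × 3.6 = 34300 W.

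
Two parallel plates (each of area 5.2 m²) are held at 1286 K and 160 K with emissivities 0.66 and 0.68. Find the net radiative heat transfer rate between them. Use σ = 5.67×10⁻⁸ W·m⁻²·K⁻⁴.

For two large parallel gray plates, q = σ(T₁⁴ − T₂⁴) / (1/ε₁ + 1/ε₂ − 1).
1/ε₁ + 1/ε₂ − 1 = 1/0.66 + 1/0.68 − 1 = 1.986.
T₁⁴ − T₂⁴ = 2.74×10^12 − 6.55×10^8 = 2.73×10^12 K⁴.
q = 5.67×10⁻⁸ × 2.73×10^12 / 1.986 = 78100 W/m².
Q = q·A = 78100 × 5.2 = 4.06×10^5 W.

Q ≈ 4.06×10^5 W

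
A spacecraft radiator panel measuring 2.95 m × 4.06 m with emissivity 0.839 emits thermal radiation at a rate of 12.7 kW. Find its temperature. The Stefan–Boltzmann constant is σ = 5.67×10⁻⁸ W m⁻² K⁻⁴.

T ≈ 386 K

A = 2.95 × 4.06 = 12.0 m².
From P = εσAT⁴, T = (P / εσA)^(1/4) = (12700 / (0.839 × 5.67×10⁻⁸ × 12.0))^(1/4).
T = (2.23×10^10)^(1/4) = 386 K.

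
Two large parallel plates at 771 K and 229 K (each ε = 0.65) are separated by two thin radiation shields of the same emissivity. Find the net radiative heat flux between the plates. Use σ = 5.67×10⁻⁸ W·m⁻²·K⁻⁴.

q ≈ 3190 W/m²

Each of the 3 gaps contributes resistance (2/ε − 1) = 2/0.65 − 1 = 2.077; total = 6.231.
q = σ(T₁⁴ − T₂⁴) / 6.231 = 5.67×10⁻⁸ × 3.51×10^11 / 6.231 = 3190 W/m².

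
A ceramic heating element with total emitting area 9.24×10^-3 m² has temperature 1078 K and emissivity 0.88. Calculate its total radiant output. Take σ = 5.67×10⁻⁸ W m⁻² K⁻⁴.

P = εσAT⁴ = 0.88 × 5.67×10⁻⁸ × 9.24×10^-3 × (1078)⁴ = 0.88 × 5.67×10⁻⁸ × 9.24×10^-3 × 1.35×10^12.
P = 623 W.

P ≈ 623 W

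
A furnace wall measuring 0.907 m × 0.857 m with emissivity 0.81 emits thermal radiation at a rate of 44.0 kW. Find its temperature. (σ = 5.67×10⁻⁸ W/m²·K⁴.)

A = 0.907 × 0.857 = 0.777 m².
From P = εσAT⁴, T = (P / εσA)^(1/4) = (44000 / (0.81 × 5.67×10⁻⁸ × 0.777))^(1/4).
T = (1.23×10^12)^(1/4) = 1050 K.

T ≈ 1050 K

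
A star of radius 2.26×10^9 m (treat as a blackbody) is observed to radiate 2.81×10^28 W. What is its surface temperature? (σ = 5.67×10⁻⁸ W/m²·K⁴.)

A = 4πr² = 4π × (2.26×10^9)² = 6.42×10^19 m².
From P = σAT⁴, T = (P / σA)^(1/4) = (2.81×10^28 / (5.67×10⁻⁸ × 6.42×10^19))^(1/4).
T = (7.72×10^15)^(1/4) = 9370 K.

T ≈ 9370 K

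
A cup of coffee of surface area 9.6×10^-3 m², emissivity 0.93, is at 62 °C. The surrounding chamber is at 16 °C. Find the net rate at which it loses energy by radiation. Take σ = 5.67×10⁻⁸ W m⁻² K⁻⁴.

Q ≈ 2.84 W

Convert: 62 °C = 335 K; 16 °C = 289 K.
Q = εσA(T⁴ − T_s⁴). T⁴ − T_s⁴ = (335)⁴ − (289)⁴ = 1.26×10^10 − 6.98×10^9 = 5.62×10^9 K⁴.
Q = 0.93 × 5.67×10⁻⁸ × 9.60×10^-3 × 5.62×10^9 = 2.84 W.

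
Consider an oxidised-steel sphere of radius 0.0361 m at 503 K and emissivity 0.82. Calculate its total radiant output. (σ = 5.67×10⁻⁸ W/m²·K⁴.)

P ≈ 48.7 W

A = 4πr² = 4π × (0.0361)² = 0.0164 m².
P = εσAT⁴ = 0.82 × 5.67×10⁻⁸ × 0.0164 × (503)⁴ = 0.82 × 5.67×10⁻⁸ × 0.0164 × 6.40×10^10.
P = 48.7 W.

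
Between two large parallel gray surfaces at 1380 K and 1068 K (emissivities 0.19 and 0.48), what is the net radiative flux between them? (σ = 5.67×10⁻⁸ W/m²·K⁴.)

q ≈ 20800 W/m²

For two large parallel gray plates, q = σ(T₁⁴ − T₂⁴) / (1/ε₁ + 1/ε₂ − 1).
1/ε₁ + 1/ε₂ − 1 = 1/0.19 + 1/0.48 − 1 = 6.346.
T₁⁴ − T₂⁴ = 3.63×10^12 − 1.30×10^12 = 2.33×10^12 K⁴.
q = 5.67×10⁻⁸ × 2.33×10^12 / 6.346 = 20800 W/m².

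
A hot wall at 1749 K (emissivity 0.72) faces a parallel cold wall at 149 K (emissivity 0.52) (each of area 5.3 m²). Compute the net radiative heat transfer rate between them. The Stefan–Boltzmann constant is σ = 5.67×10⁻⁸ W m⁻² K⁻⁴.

Q ≈ 1.22×10^6 W

For two large parallel gray plates, q = σ(T₁⁴ − T₂⁴) / (1/ε₁ + 1/ε₂ − 1).
1/ε₁ + 1/ε₂ − 1 = 1/0.72 + 1/0.52 − 1 = 2.312.
T₁⁴ − T₂⁴ = 9.36×10^12 − 4.93×10^8 = 9.36×10^12 K⁴.
q = 5.67×10⁻⁸ × 9.36×10^12 / 2.312 = 2.29×10^5 W/m².
Q = q·A = 2.29×10^5 × 5.3 = 1.22×10^6 W.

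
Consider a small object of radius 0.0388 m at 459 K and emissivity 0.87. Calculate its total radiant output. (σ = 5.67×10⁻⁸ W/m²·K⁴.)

P ≈ 41.4 W

A = 4πr² = 4π × (0.0388)² = 0.0189 m².
Stefan–Boltzmann: P = εσAT⁴ = 0.87 × 5.67×10⁻⁸ × 0.0189 × (459)⁴ = 0.87 × 5.67×10⁻⁸ × 0.0189 × 4.44×10^10.
P = 41.4 W.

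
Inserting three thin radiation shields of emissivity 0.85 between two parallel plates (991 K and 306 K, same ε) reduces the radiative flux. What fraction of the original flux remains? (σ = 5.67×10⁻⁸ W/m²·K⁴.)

With N identical shields there are N+1 = 4 gaps in series, each with the same radiative resistance, so the flux falls to 1/(N+1) of its unshielded value.

ratio ≈ 0.250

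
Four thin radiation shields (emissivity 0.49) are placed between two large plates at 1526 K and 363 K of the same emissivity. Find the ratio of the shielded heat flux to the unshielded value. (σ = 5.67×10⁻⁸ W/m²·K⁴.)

ratio ≈ 0.200

With N identical shields there are N+1 = 5 gaps in series, each with the same radiative resistance, so the flux falls to 1/(N+1) of its unshielded value.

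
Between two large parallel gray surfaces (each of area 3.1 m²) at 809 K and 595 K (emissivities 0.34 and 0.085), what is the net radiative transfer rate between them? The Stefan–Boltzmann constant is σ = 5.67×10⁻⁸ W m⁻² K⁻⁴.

For two large parallel gray plates, q = σ(T₁⁴ − T₂⁴) / (1/ε₁ + 1/ε₂ − 1).
1/ε₁ + 1/ε₂ − 1 = 1/0.34 + 1/0.085 − 1 = 13.71.
T₁⁴ − T₂⁴ = 4.28×10^11 − 1.25×10^11 = 3.03×10^11 K⁴.
q = 5.67×10⁻⁸ × 3.03×10^11 / 13.71 = 1250 W/m².
Q = q·A = 1250 × 3.1 = 3890 W.

Q ≈ 3890 W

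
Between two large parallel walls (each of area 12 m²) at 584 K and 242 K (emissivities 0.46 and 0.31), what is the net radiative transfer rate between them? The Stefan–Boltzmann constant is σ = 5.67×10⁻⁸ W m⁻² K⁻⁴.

Q ≈ 17500 W

For two large parallel gray plates, q = σ(T₁⁴ − T₂⁴) / (1/ε₁ + 1/ε₂ − 1).
1/ε₁ + 1/ε₂ − 1 = 1/0.46 + 1/0.31 − 1 = 4.400.
T₁⁴ − T₂⁴ = 1.16×10^11 − 3.43×10^9 = 1.13×10^11 K⁴.
q = 5.67×10⁻⁸ × 1.13×10^11 / 4.400 = 1450 W/m².
Q = q·A = 1450 × 12 = 17500 W.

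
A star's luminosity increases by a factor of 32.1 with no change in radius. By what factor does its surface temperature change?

P ∝ T⁴ ⇒ T ∝ P^(1/4), so T scales by (32.1)^(1/4) = 2.38.

factor ≈ 2.38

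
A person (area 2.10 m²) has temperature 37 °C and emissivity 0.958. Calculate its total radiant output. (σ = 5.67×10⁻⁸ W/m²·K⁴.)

P ≈ 1050 W

37 °C = 310 K.
P = εσAT⁴ = 0.958 × 5.67×10⁻⁸ × 2.10 × (310)⁴ = 0.958 × 5.67×10⁻⁸ × 2.10 × 9.24×10^9.
P = 1050 W.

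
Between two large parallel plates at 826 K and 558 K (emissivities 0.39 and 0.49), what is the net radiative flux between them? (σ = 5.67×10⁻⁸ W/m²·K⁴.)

For two large parallel gray plates, q = σ(T₁⁴ − T₂⁴) / (1/ε₁ + 1/ε₂ − 1).
1/ε₁ + 1/ε₂ − 1 = 1/0.39 + 1/0.49 − 1 = 3.605.
T₁⁴ − T₂⁴ = 4.66×10^11 − 9.69×10^10 = 3.69×10^11 K⁴.
q = 5.67×10⁻⁸ × 3.69×10^11 / 3.605 = 5800 W/m².

q ≈ 5800 W/m²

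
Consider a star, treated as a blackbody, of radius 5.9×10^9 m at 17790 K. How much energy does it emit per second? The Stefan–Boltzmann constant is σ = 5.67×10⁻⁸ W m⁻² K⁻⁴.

A = 4πr² = 4π × (5.9×10^9)² = 4.37×10^20 m².
P = σAT⁴ = 5.67×10⁻⁸ × 4.37×10^20 × (17790)⁴ = 5.67×10⁻⁸ × 4.37×10^20 × 1.00×10^17.
P = 2.48×10^30 W.

P ≈ 2.48×10^30 W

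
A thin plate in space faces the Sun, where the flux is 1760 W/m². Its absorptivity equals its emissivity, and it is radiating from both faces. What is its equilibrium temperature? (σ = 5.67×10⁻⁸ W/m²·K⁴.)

Absorbed flux αS = emitted flux 2εσT⁴ per unit area; with α = ε this gives T = (S/2σ)^(1/4).
T = (1760 / (2 × 5.67×10⁻⁸))^(1/4) = (1.55×10^10)^(1/4).
T = 353 K.

T ≈ 353 K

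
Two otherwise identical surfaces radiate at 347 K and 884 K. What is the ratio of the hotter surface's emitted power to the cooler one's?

ratio ≈ 42.1

P ∝ T⁴, so the ratio is (884/347)⁴ = (2.548)⁴ = 42.1.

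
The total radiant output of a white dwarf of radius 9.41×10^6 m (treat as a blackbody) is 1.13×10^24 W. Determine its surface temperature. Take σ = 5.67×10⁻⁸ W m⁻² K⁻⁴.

A = 4πr² = 4π × (9.41×10^6)² = 1.11×10^15 m².
From P = σAT⁴, T = (P / σA)^(1/4) = (1.13×10^24 / (5.67×10⁻⁸ × 1.11×10^15))^(1/4).
T = (1.79×10^16)^(1/4) = 11600 K.

T ≈ 11600 K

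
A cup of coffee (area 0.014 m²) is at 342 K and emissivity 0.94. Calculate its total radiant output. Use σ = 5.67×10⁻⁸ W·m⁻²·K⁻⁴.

P ≈ 10.2 W

P = εσAT⁴ = 0.94 × 5.67×10⁻⁸ × 0.0140 × (342)⁴ = 0.94 × 5.67×10⁻⁸ × 0.0140 × 1.37×10^10.
P = 10.2 W.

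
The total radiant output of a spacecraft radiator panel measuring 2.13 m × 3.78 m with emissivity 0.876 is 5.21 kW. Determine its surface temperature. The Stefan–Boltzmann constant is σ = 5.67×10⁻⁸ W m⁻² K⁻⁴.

T ≈ 338 K

A = 2.13 × 3.78 = 8.05 m².
From P = εσAT⁴, T = (P / εσA)^(1/4) = (5210 / (0.876 × 5.67×10⁻⁸ × 8.05))^(1/4).
T = (1.30×10^10)^(1/4) = 338 K.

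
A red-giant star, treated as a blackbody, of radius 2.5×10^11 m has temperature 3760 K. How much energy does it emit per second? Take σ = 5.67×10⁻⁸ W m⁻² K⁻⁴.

A = 4πr² = 4π × (2.5×10^11)² = 7.85×10^23 m².
P = σAT⁴ = 5.67×10⁻⁸ × 7.85×10^23 × (3760)⁴ = 5.67×10⁻⁸ × 7.85×10^23 × 2.00×10^14.
P = 8.90×10^30 W.

P ≈ 8.90×10^30 W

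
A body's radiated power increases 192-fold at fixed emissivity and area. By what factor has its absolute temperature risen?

factor ≈ 3.72

P ∝ T⁴ ⇒ T ∝ P^(1/4), so T scales by (192)^(1/4) = 3.72.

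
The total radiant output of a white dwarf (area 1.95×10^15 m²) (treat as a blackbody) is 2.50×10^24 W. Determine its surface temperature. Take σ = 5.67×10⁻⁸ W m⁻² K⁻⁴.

T ≈ 12300 K

From P = σAT⁴, T = (P / σA)^(1/4) = (2.50×10^24 / (5.67×10⁻⁸ × 1.95×10^15))^(1/4).
T = (2.26×10^16)^(1/4) = 12300 K.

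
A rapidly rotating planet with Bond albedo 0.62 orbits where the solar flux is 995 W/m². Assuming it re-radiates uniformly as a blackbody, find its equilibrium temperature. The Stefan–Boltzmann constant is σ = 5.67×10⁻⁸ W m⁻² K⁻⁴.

Power absorbed = (1−a)S·πR²; power emitted = 4πR²σT⁴. Equating and cancelling πR²:
T = ((1−a)S / 4σ)^(1/4) = (378 / (4 × 5.67×10⁻⁸))^(1/4) = (1.67×10^9)^(1/4).
T = 202 K.

T ≈ 202 K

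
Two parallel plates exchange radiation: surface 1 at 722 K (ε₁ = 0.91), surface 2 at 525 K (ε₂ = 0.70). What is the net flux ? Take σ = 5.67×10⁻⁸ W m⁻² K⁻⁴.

q ≈ 7270 W/m²

For two large parallel gray plates, q = σ(T₁⁴ − T₂⁴) / (1/ε₁ + 1/ε₂ − 1).
1/ε₁ + 1/ε₂ − 1 = 1/0.91 + 1/0.70 − 1 = 1.527.
T₁⁴ − T₂⁴ = 2.72×10^11 − 7.60×10^10 = 1.96×10^11 K⁴.
q = 5.67×10⁻⁸ × 1.96×10^11 / 1.527 = 7270 W/m².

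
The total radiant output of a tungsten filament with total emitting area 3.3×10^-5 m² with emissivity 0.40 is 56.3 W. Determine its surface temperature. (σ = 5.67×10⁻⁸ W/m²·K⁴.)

T ≈ 2950 K

From P = εσAT⁴, T = (P / εσA)^(1/4) = (56.3 / (0.40 × 5.67×10⁻⁸ × 3.30×10^-5))^(1/4).
T = (7.52×10^13)^(1/4) = 2950 K.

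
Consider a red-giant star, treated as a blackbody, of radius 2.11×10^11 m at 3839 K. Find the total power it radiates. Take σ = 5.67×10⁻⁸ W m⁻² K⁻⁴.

A = 4πr² = 4π × (2.11×10^11)² = 5.59×10^23 m².
P = σAT⁴ = 5.67×10⁻⁸ × 5.59×10^23 × (3839)⁴ = 5.67×10⁻⁸ × 5.59×10^23 × 2.17×10^14.
P = 6.89×10^30 W.

P ≈ 6.89×10^30 W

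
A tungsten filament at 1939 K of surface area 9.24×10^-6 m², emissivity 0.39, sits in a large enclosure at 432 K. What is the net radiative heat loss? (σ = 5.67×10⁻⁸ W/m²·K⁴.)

Q = εσA(T⁴ − T_s⁴). T⁴ − T_s⁴ = (1939)⁴ − (432)⁴ = 1.41×10^13 − 3.48×10^10 = 1.41×10^13 K⁴.
Q = 0.39 × 5.67×10⁻⁸ × 9.24×10^-6 × 1.41×10^13 = 2.88 W.

Q ≈ 2.88 W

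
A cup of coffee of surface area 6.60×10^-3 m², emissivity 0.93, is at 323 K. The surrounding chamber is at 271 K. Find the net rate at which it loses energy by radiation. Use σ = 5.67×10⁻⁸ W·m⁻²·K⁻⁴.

Q ≈ 1.91 W

Q = εσA(T⁴ − T_s⁴). T⁴ − T_s⁴ = (323)⁴ − (271)⁴ = 1.09×10^10 − 5.39×10^9 = 5.49×10^9 K⁴.
Q = 0.93 × 5.67×10⁻⁸ × 6.60×10^-3 × 5.49×10^9 = 1.91 W.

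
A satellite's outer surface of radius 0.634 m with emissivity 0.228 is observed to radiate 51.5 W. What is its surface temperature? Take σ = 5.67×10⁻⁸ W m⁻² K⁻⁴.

A = 4πr² = 4π × (0.634)² = 5.05 m².
From P = εσAT⁴, T = (P / εσA)^(1/4) = (51.5 / (0.228 × 5.67×10⁻⁸ × 5.05))^(1/4).
T = (7.89×10^8)^(1/4) = 168 K.

T ≈ 168 K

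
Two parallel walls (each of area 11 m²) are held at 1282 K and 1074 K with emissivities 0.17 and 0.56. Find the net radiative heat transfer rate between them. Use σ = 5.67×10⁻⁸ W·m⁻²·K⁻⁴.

For two large parallel gray plates, q = σ(T₁⁴ − T₂⁴) / (1/ε₁ + 1/ε₂ − 1).
1/ε₁ + 1/ε₂ − 1 = 1/0.17 + 1/0.56 − 1 = 6.668.
T₁⁴ − T₂⁴ = 2.70×10^12 − 1.33×10^12 = 1.37×10^12 K⁴.
q = 5.67×10⁻⁸ × 1.37×10^12 / 6.668 = 11700 W/m².
Q = q·A = 11700 × 11 = 1.28×10^5 W.

Q ≈ 1.28×10^5 W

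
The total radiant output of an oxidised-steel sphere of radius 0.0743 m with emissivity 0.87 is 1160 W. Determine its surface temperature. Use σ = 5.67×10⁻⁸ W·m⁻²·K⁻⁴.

A = 4πr² = 4π × (0.0743)² = 0.0694 m².
From P = εσAT⁴, T = (P / εσA)^(1/4) = (1160 / (0.87 × 5.67×10⁻⁸ × 0.0694))^(1/4).
T = (3.39×10^11)^(1/4) = 763 K.

T ≈ 763 K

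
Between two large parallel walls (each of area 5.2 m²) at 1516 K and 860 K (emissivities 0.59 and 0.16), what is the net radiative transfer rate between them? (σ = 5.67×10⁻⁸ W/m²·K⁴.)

Q ≈ 2.01×10^5 W

For two large parallel gray plates, q = σ(T₁⁴ − T₂⁴) / (1/ε₁ + 1/ε₂ − 1).
1/ε₁ + 1/ε₂ − 1 = 1/0.59 + 1/0.16 − 1 = 6.945.
T₁⁴ − T₂⁴ = 5.28×10^12 − 5.47×10^11 = 4.73×10^12 K⁴.
q = 5.67×10⁻⁸ × 4.73×10^12 / 6.945 = 38700 W/m².
Q = q·A = 38700 × 5.2 = 2.01×10^5 W.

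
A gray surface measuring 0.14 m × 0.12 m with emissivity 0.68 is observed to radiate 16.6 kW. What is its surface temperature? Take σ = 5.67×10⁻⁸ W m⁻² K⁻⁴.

A = 0.14 × 0.12 = 0.0168 m².
From P = εσAT⁴, T = (P / εσA)^(1/4) = (16600 / (0.68 × 5.67×10⁻⁸ × 0.0168))^(1/4).
T = (2.56×10^13)^(1/4) = 2250 K.

T ≈ 2250 K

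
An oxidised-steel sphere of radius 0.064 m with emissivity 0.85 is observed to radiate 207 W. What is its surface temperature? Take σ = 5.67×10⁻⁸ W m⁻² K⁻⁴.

A = 4πr² = 4π × (0.064)² = 0.0515 m².
From P = εσAT⁴, T = (P / εσA)^(1/4) = (207 / (0.85 × 5.67×10⁻⁸ × 0.0515))^(1/4).
T = (8.34×10^10)^(1/4) = 537 K.

T ≈ 537 K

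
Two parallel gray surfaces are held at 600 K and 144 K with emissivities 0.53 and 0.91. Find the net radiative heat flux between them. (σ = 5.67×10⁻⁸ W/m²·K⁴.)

q ≈ 3690 W/m²

For two large parallel gray plates, q = σ(T₁⁴ − T₂⁴) / (1/ε₁ + 1/ε₂ − 1).
1/ε₁ + 1/ε₂ − 1 = 1/0.53 + 1/0.91 − 1 = 1.986.
T₁⁴ − T₂⁴ = 1.30×10^11 − 4.30×10^8 = 1.29×10^11 K⁴.
q = 5.67×10⁻⁸ × 1.29×10^11 / 1.986 = 3690 W/m².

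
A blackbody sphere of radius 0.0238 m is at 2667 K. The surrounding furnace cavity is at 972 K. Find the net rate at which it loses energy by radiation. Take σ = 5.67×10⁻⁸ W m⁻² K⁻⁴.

A = 4πr² = 4π × (0.0238)² = 7.12×10^-3 m².
Q = σA(T⁴ − T_s⁴). T⁴ − T_s⁴ = (2667)⁴ − (972)⁴ = 5.06×10^13 − 8.93×10^11 = 4.97×10^13 K⁴.
Q = 5.67×10⁻⁸ × 7.12×10^-3 × 4.97×10^13 = 20100 W.

Q ≈ 20100 W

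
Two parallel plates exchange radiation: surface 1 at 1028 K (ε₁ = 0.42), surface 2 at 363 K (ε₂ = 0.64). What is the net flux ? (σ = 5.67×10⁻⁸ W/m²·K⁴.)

For two large parallel gray plates, q = σ(T₁⁴ − T₂⁴) / (1/ε₁ + 1/ε₂ − 1).
1/ε₁ + 1/ε₂ − 1 = 1/0.42 + 1/0.64 − 1 = 2.943.
T₁⁴ − T₂⁴ = 1.12×10^12 − 1.74×10^10 = 1.10×10^12 K⁴.
q = 5.67×10⁻⁸ × 1.10×10^12 / 2.943 = 21200 W/m².

q ≈ 21200 W/m²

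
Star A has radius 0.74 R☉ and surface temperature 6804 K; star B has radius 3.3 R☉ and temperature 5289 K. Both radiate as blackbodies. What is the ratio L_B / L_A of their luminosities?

L_B/L_A ≈ 7.26

L = 4πR²σT⁴ ∝ R²T⁴, so L_B/L_A = (3.3/0.74)² × (5289/6804)⁴ = 19.9 × 0.365 = 7.26.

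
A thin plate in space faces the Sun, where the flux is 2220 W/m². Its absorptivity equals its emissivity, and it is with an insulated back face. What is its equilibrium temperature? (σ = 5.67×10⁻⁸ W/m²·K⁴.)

Absorbed flux αS = emitted flux εσT⁴ (one radiating face); with α = ε, T = (S/σ)^(1/4).
T = (2220 / 5.67×10⁻⁸)^(1/4) = (3.92×10^10)^(1/4).
T = 445 K.

T ≈ 445 K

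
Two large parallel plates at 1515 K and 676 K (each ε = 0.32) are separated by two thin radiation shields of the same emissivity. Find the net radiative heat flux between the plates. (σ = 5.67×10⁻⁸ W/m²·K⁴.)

q ≈ 18200 W/m²

Each of the 3 gaps contributes resistance (2/ε − 1) = 2/0.32 − 1 = 5.250; total = 15.75.
q = σ(T₁⁴ − T₂⁴) / 15.75 = 5.67×10⁻⁸ × 5.06×10^12 / 15.75 = 18200 W/m².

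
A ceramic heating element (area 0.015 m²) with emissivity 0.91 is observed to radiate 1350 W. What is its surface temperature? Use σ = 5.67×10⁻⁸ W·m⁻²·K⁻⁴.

From P = εσAT⁴, T = (P / εσA)^(1/4) = (1350 / (0.91 × 5.67×10⁻⁸ × 0.0150))^(1/4).
T = (1.74×10^12)^(1/4) = 1150 K.

T ≈ 1150 K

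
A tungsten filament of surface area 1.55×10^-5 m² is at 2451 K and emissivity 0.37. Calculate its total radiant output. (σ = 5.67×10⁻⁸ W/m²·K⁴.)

P ≈ 11.7 W

P = εσAT⁴ = 0.37 × 5.67×10⁻⁸ × 1.55×10^-5 × (2451)⁴ = 0.37 × 5.67×10⁻⁸ × 1.55×10^-5 × 3.61×10^13.
P = 11.7 W.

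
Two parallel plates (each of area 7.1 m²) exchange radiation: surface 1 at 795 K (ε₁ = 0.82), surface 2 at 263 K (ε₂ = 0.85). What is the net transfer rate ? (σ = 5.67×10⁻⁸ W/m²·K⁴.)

For two large parallel gray plates, q = σ(T₁⁴ − T₂⁴) / (1/ε₁ + 1/ε₂ − 1).
1/ε₁ + 1/ε₂ − 1 = 1/0.82 + 1/0.85 − 1 = 1.396.
T₁⁴ − T₂⁴ = 3.99×10^11 − 4.78×10^9 = 3.95×10^11 K⁴.
q = 5.67×10⁻⁸ × 3.95×10^11 / 1.396 = 16000 W/m².
Q = q·A = 16000 × 7.1 = 1.14×10^5 W.

Q ≈ 1.14×10^5 W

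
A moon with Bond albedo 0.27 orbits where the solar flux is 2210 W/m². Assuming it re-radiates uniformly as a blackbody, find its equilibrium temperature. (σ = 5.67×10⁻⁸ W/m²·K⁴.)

T ≈ 290 K

Power absorbed = (1−a)S·πR²; power emitted = 4πR²σT⁴. Equating and cancelling πR²:
T = ((1−a)S / 4σ)^(1/4) = (1610 / (4 × 5.67×10⁻⁸))^(1/4) = (7.11×10^9)^(1/4).
T = 290 K.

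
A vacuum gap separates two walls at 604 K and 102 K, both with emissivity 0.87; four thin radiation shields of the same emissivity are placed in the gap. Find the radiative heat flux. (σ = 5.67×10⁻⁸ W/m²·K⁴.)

q ≈ 1160 W/m²

Each of the 5 gaps contributes resistance (2/ε − 1) = 2/0.87 − 1 = 1.299; total = 6.494.
q = σ(T₁⁴ − T₂⁴) / 6.494 = 5.67×10⁻⁸ × 1.33×10^11 / 6.494 = 1160 W/m².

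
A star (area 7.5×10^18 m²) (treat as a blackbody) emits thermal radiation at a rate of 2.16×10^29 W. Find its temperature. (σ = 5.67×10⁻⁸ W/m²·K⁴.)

From P = σAT⁴, T = (P / σA)^(1/4) = (2.16×10^29 / (5.67×10⁻⁸ × 7.50×10^18))^(1/4).
T = (5.08×10^17)^(1/4) = 26700 K.

T ≈ 26700 K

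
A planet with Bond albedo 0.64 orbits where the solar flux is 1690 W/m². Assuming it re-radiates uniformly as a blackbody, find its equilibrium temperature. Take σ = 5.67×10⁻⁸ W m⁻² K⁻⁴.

T ≈ 228 K

Power absorbed = (1−a)S·πR²; power emitted = 4πR²σT⁴. Equating and cancelling πR²:
T = ((1−a)S / 4σ)^(1/4) = (608 / (4 × 5.67×10⁻⁸))^(1/4) = (2.68×10^9)^(1/4).
T = 228 K.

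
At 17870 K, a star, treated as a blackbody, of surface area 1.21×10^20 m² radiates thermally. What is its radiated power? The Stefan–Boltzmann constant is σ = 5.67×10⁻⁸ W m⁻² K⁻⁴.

P ≈ 7.00×10^29 W

P = σAT⁴ = 5.67×10⁻⁸ × 1.21×10^20 × (17870)⁴ = 5.67×10⁻⁸ × 1.21×10^20 × 1.02×10^17.
P = 7.00×10^29 W.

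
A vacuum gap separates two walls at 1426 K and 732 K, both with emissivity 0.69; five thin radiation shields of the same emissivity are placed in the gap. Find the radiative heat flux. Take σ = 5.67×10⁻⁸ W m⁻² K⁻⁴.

q ≈ 19200 W/m²

Each of the 6 gaps contributes resistance (2/ε − 1) = 2/0.69 − 1 = 1.899; total = 11.39.
q = σ(T₁⁴ − T₂⁴) / 11.39 = 5.67×10⁻⁸ × 3.85×10^12 / 11.39 = 19200 W/m².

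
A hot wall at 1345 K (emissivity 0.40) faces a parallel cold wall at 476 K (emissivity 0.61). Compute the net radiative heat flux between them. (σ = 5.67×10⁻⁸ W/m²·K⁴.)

For two large parallel gray plates, q = σ(T₁⁴ − T₂⁴) / (1/ε₁ + 1/ε₂ − 1).
1/ε₁ + 1/ε₂ − 1 = 1/0.40 + 1/0.61 − 1 = 3.139.
T₁⁴ − T₂⁴ = 3.27×10^12 − 5.13×10^10 = 3.22×10^12 K⁴.
q = 5.67×10⁻⁸ × 3.22×10^12 / 3.139 = 58200 W/m².

q ≈ 58200 W/m²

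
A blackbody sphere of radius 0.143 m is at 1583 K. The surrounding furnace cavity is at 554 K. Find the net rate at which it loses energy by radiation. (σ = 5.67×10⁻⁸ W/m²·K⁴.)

Q ≈ 90100 W

A = 4πr² = 4π × (0.143)² = 0.257 m².
Q = σA(T⁴ − T_s⁴). T⁴ − T_s⁴ = (1583)⁴ − (554)⁴ = 6.28×10^12 − 9.42×10^10 = 6.19×10^12 K⁴.
Q = 5.67×10⁻⁸ × 0.257 × 6.19×10^12 = 90100 W.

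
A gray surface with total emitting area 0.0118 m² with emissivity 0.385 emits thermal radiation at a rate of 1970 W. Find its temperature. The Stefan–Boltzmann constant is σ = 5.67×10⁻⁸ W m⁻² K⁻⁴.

T ≈ 1660 K

From P = εσAT⁴, T = (P / εσA)^(1/4) = (1970 / (0.385 × 5.67×10⁻⁸ × 0.0118))^(1/4).
T = (7.65×10^12)^(1/4) = 1660 K.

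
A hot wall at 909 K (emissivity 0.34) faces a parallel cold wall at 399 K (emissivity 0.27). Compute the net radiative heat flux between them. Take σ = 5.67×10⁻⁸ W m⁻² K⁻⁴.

For two large parallel gray plates, q = σ(T₁⁴ − T₂⁴) / (1/ε₁ + 1/ε₂ − 1).
1/ε₁ + 1/ε₂ − 1 = 1/0.34 + 1/0.27 − 1 = 5.645.
T₁⁴ − T₂⁴ = 6.83×10^11 − 2.53×10^10 = 6.57×10^11 K⁴.
q = 5.67×10⁻⁸ × 6.57×10^11 / 5.645 = 6600 W/m².

q ≈ 6600 W/m²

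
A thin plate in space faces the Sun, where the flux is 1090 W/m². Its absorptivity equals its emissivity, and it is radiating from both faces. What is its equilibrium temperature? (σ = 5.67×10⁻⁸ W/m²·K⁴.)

Absorbed flux αS = emitted flux 2εσT⁴ per unit area; with α = ε this gives T = (S/2σ)^(1/4).
T = (1090 / (2 × 5.67×10⁻⁸))^(1/4) = (9.61×10^9)^(1/4).
T = 313 K.

T ≈ 313 K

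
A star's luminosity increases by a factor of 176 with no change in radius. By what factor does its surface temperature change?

P ∝ T⁴ ⇒ T ∝ P^(1/4), so T scales by (176)^(1/4) = 3.64.

factor ≈ 3.64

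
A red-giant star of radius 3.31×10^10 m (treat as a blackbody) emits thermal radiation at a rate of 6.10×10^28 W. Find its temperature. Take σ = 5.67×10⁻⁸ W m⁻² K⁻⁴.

T ≈ 2970 K

A = 4πr² = 4π × (3.31×10^10)² = 1.38×10^22 m².
From P = σAT⁴, T = (P / σA)^(1/4) = (6.10×10^28 / (5.67×10⁻⁸ × 1.38×10^22))^(1/4).
T = (7.81×10^13)^(1/4) = 2970 K.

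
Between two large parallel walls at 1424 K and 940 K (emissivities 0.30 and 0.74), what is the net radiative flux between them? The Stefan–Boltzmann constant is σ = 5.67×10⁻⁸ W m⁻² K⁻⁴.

q ≈ 51300 W/m²

For two large parallel gray plates, q = σ(T₁⁴ − T₂⁴) / (1/ε₁ + 1/ε₂ − 1).
1/ε₁ + 1/ε₂ − 1 = 1/0.30 + 1/0.74 − 1 = 3.685.
T₁⁴ − T₂⁴ = 4.11×10^12 − 7.81×10^11 = 3.33×10^12 K⁴.
q = 5.67×10⁻⁸ × 3.33×10^12 / 3.685 = 51300 W/m².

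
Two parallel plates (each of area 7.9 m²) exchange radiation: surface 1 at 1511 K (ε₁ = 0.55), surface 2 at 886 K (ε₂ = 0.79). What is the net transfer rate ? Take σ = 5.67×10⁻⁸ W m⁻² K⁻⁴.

Q ≈ 9.88×10^5 W

For two large parallel gray plates, q = σ(T₁⁴ − T₂⁴) / (1/ε₁ + 1/ε₂ − 1).
1/ε₁ + 1/ε₂ − 1 = 1/0.55 + 1/0.79 − 1 = 2.084.
T₁⁴ − T₂⁴ = 5.21×10^12 − 6.16×10^11 = 4.60×10^12 K⁴.
q = 5.67×10⁻⁸ × 4.60×10^12 / 2.084 = 1.25×10^5 W/m².
Q = q·A = 1.25×10^5 × 7.9 = 9.88×10^5 W.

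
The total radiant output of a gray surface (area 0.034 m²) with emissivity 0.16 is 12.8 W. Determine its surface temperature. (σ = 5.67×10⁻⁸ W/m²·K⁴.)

T ≈ 451 K

From P = εσAT⁴, T = (P / εσA)^(1/4) = (12.8 / (0.16 × 5.67×10⁻⁸ × 0.0340))^(1/4).
T = (4.15×10^10)^(1/4) = 451 K.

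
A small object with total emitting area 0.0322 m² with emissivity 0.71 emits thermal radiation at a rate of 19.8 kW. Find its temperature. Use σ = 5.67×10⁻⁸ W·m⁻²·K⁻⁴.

T ≈ 1980 K

From P = εσAT⁴, T = (P / εσA)^(1/4) = (19800 / (0.71 × 5.67×10⁻⁸ × 0.0322))^(1/4).
T = (1.53×10^13)^(1/4) = 1980 K.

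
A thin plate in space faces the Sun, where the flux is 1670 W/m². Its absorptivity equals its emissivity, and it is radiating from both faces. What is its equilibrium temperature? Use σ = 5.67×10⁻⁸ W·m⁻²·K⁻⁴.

T ≈ 348 K

Absorbed flux αS = emitted flux 2εσT⁴ per unit area; with α = ε this gives T = (S/2σ)^(1/4).
T = (1670 / (2 × 5.67×10⁻⁸))^(1/4) = (1.47×10^10)^(1/4).
T = 348 K.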